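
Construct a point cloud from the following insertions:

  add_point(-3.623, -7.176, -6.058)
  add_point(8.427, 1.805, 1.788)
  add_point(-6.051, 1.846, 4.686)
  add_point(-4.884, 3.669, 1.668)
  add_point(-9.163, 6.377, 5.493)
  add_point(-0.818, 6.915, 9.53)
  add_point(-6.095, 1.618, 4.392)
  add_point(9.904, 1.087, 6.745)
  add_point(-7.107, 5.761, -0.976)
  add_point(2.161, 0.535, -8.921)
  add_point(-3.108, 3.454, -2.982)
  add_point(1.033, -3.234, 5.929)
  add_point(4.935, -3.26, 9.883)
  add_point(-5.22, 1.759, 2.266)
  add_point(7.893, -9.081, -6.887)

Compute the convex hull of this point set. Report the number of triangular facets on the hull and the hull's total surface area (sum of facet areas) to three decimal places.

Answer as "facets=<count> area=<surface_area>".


facets=20 area=883.413

12 of the 15 inputs are extreme points: [0, 1, 2, 4, 5, 6, 7, 8, 9, 11, 12, 14].

Per-facet area ½‖(b−a)×(c−a)‖:
  f1: (p12, p14, p7) → 62.3299
  f2: (p5, p12, p4) → 49.6466
  f3: (p5, p12, p7) → 41.9126
  f4: (p0, p12, p14) → 101.0705
  f5: (p0, p9, p14) → 52.1965
  f6: (p8, p5, p4) → 31.3021
  f7: (p8, p0, p4) → 42.5259
  f8: (p8, p0, p9) → 64.2824
  f9: (p1, p5, p7) → 32.5344
  f10: (p1, p14, p7) → 31.6119
  f11: (p1, p9, p14) → 67.2117
  f12: (p1, p8, p9) → 81.0825
  f13: (p1, p8, p5) → 79.2113
  f14: (p6, p0, p4) → 25.9627
  f15: (p2, p12, p4) → 25.2034
  f16: (p2, p6, p4) → 0.8729
  f17: (p2, p6, p12) → 2.4327
  f18: (p11, p0, p12) → 18.0109
  f19: (p11, p6, p12) → 17.3942
  f20: (p11, p6, p0) → 56.6182
Σ area = 883.413

Check V−E+F: 12 − 30 + 20 = 2.


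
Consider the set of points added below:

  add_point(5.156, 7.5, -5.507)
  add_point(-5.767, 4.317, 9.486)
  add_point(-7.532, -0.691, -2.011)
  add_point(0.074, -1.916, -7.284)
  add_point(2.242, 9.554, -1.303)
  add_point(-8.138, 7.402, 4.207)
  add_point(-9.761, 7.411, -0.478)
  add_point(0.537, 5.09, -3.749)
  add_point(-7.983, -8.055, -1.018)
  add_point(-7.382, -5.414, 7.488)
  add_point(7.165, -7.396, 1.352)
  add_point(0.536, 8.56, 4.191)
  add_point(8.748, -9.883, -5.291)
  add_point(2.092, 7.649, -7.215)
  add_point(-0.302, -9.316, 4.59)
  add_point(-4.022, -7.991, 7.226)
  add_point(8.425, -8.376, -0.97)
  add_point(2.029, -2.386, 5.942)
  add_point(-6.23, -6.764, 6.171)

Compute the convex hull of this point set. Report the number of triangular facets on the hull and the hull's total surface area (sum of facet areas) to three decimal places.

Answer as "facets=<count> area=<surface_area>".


facets=32 area=1045.998

18 of the 19 inputs are extreme points: [0, 1, 2, 3, 4, 5, 6, 8, 9, 10, 11, 12, 13, 14, 15, 16, 17, 18].

Triangle areas on the boundary:
  f1: (p13, p4, p6) → 37.9612
  f2: (p5, p4, p6) → 29.2753
  f3: (p0, p13, p12) → 30.3711
  f4: (p0, p13, p4) → 9.6221
  f5: (p3, p13, p6) → 65.3974
  f6: (p3, p8, p12) → 71.0102
  f7: (p3, p13, p12) → 50.5127
  f8: (p11, p5, p4) → 24.2531
  f9: (p11, p5, p1) → 27.4204
  f10: (p11, p0, p4) → 9.4629
  f11: (p11, p0, p10) → 86.7305
  f12: (p16, p0, p12) → 38.5160
  f13: (p16, p0, p10) → 23.2695
  f14: (p2, p8, p6) → 13.9541
  f15: (p2, p3, p6) → 35.8352
  f16: (p2, p3, p8) → 34.7487
  f17: (p17, p11, p1) → 46.3310
  f18: (p17, p11, p10) → 39.0810
  f19: (p17, p15, p1) → 44.8344
  f20: (p17, p15, p10) → 35.2702
  f21: (p9, p15, p1) → 18.8162
  f22: (p9, p5, p1) → 32.0606
  f23: (p9, p8, p6) → 65.8931
  f24: (p9, p5, p6) → 31.7693
  f25: (p14, p15, p10) → 10.4405
  f26: (p14, p16, p10) → 9.0669
  f27: (p14, p16, p12) → 20.1593
  f28: (p14, p8, p12) → 63.9027
  f29: (p14, p15, p8) → 21.4225
  f30: (p18, p15, p8) → 9.0191
  f31: (p18, p9, p8) → 6.9117
  f32: (p18, p9, p15) → 2.6787
Σ area = 1045.998

Euler characteristic 18−48+32 = 2 ✓


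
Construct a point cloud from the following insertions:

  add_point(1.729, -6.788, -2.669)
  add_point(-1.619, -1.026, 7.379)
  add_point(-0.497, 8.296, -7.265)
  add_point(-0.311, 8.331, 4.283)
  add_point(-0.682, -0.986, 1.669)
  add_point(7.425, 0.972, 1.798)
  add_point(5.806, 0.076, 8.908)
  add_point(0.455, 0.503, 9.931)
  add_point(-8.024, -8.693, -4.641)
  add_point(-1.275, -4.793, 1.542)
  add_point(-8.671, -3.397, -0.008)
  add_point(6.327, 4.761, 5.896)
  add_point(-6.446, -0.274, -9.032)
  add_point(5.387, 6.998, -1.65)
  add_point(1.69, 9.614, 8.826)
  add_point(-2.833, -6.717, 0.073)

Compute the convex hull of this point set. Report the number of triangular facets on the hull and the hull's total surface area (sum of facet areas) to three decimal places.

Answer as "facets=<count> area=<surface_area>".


facets=24 area=823.670

Hull vertices (14/16): indices [0, 1, 2, 3, 5, 6, 7, 8, 10, 11, 12, 13, 14, 15].

Per-facet area ½‖(b−a)×(c−a)‖:
  f1: (p8, p12, p10) → 31.9642
  f2: (p7, p14, p10) → 62.5194
  f3: (p3, p14, p10) → 28.7609
  f4: (p6, p7, p14) → 25.2292
  f5: (p1, p8, p10) → 30.4386
  f6: (p1, p7, p10) → 4.1551
  f7: (p2, p12, p10) → 50.4593
  f8: (p2, p3, p10) → 82.8738
  f9: (p2, p3, p14) → 13.3274
  f10: (p11, p6, p5) → 15.7251
  f11: (p11, p6, p14) → 19.6618
  f12: (p0, p6, p5) → 38.1958
  f13: (p0, p8, p12) → 47.4107
  f14: (p0, p2, p12) → 64.7096
  f15: (p15, p6, p7) → 34.5033
  f16: (p15, p1, p8) → 21.9505
  f17: (p15, p1, p7) → 7.9921
  f18: (p15, p0, p8) → 18.6491
  f19: (p15, p0, p6) → 36.8031
  f20: (p13, p2, p14) → 43.8806
  f21: (p13, p11, p14) → 28.8208
  f22: (p13, p11, p5) → 19.8386
  f23: (p13, p0, p5) → 37.1008
  f24: (p13, p0, p2) → 58.7003
Σ area = 823.670

Check V−E+F: 14 − 36 + 24 = 2.


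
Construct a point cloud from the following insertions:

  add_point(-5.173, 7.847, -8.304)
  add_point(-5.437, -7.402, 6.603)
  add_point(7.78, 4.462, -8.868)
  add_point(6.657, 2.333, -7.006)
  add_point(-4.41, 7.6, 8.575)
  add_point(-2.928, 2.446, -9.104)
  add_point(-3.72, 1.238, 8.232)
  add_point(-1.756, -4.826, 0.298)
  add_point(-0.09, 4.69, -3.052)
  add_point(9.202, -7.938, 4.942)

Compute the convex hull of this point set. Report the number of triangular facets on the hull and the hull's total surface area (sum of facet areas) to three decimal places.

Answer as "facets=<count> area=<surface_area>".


9 of the 10 inputs are extreme points: [0, 1, 2, 3, 4, 5, 6, 7, 9].

Triangle areas on the boundary:
  f1: (p4, p0, p1) → 127.2342
  f2: (p5, p0, p1) → 52.3761
  f3: (p6, p9, p1) → 65.4323
  f4: (p6, p4, p1) → 9.2575
  f5: (p6, p4, p9) → 38.9822
  f6: (p7, p9, p1) → 47.5952
  f7: (p7, p5, p1) → 27.9240
  f8: (p7, p5, p9) → 61.8972
  f9: (p2, p5, p0) → 31.5103
  f10: (p2, p4, p0) → 113.2142
  f11: (p2, p4, p9) → 177.6460
  f12: (p3, p5, p9) → 74.1014
  f13: (p3, p2, p9) → 12.8150
  f14: (p3, p2, p5) → 14.5594
Σ area = 854.545

Euler: V−E+F = 9−21+14 = 2.

facets=14 area=854.545


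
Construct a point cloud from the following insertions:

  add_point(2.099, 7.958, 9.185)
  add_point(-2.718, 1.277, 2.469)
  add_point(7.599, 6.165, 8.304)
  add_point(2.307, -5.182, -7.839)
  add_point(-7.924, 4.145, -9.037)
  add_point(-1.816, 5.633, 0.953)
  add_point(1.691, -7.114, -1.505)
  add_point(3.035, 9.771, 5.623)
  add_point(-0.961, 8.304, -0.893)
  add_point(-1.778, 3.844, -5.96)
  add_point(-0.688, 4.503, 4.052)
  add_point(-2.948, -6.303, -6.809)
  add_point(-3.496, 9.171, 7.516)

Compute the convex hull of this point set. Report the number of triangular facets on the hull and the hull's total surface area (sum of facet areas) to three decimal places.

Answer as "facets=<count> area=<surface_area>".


facets=18 area=679.013

Hull vertices (11/13): indices [0, 1, 2, 3, 4, 6, 7, 8, 9, 11, 12].

Facet areas (half cross-product norm):
  f1: (p0, p6, p2) → 51.3018
  f2: (p3, p6, p2) → 55.9485
  f3: (p7, p0, p2) → 11.7435
  f4: (p1, p0, p6) → 45.1326
  f5: (p11, p3, p4) → 31.6614
  f6: (p11, p3, p6) → 17.1880
  f7: (p11, p1, p4) → 64.5177
  f8: (p11, p1, p6) → 36.3202
  f9: (p12, p7, p0) → 12.1530
  f10: (p12, p1, p4) → 58.8220
  f11: (p12, p1, p0) → 27.8972
  f12: (p9, p3, p2) → 86.7309
  f13: (p9, p3, p4) → 32.8907
  f14: (p8, p7, p2) → 19.7471
  f15: (p8, p9, p2) → 37.3131
  f16: (p8, p9, p4) → 21.3131
  f17: (p8, p12, p4) → 42.7964
  f18: (p8, p12, p7) → 25.5361
Σ area = 679.013

Check V−E+F: 11 − 27 + 18 = 2.


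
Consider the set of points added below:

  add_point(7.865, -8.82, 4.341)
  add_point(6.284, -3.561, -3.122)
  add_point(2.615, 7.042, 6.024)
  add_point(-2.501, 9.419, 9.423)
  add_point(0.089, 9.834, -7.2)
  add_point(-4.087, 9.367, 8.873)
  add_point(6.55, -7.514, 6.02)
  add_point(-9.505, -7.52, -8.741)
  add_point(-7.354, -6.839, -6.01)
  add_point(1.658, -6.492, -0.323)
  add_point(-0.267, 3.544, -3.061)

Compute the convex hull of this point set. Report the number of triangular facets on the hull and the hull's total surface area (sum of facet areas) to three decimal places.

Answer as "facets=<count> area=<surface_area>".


Hull vertices (9/11): indices [0, 1, 2, 3, 4, 5, 6, 7, 8].

Facet areas (half cross-product norm):
  f1: (p1, p0, p7) → 76.3802
  f2: (p1, p4, p7) → 127.4129
  f3: (p6, p0, p7) → 27.2081
  f4: (p2, p3, p4) → 43.4620
  f5: (p2, p1, p0) → 66.9783
  f6: (p2, p1, p4) → 90.6589
  f7: (p2, p6, p0) → 14.4627
  f8: (p2, p6, p3) → 41.4283
  f9: (p5, p6, p3) → 15.3121
  f10: (p5, p4, p7) → 164.7969
  f11: (p5, p3, p4) → 13.9075
  f12: (p8, p6, p7) → 9.5691
  f13: (p8, p5, p7) → 26.2802
  f14: (p8, p5, p6) → 174.5698
Σ area = 892.427

Euler characteristic 9−21+14 = 2 ✓

facets=14 area=892.427


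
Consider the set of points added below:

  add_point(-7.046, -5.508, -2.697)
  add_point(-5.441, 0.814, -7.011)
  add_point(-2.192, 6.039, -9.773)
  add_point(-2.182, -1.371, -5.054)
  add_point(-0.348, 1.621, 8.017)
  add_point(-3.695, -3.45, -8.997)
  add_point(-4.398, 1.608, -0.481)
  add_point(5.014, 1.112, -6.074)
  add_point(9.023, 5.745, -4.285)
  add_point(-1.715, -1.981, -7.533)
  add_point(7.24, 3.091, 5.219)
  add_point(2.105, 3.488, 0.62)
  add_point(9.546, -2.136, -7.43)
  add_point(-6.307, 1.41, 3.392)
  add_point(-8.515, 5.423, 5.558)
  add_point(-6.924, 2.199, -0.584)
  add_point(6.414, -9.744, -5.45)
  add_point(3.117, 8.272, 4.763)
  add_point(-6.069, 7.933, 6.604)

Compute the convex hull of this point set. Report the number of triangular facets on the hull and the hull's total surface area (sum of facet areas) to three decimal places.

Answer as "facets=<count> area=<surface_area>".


facets=20 area=956.221

12 of the 19 inputs are extreme points: [0, 1, 2, 4, 5, 8, 10, 12, 14, 16, 17, 18].

Facet areas (half cross-product norm):
  f1: (p10, p16, p12) → 58.6062
  f2: (p5, p0, p16) → 46.1334
  f3: (p5, p16, p12) → 51.2726
  f4: (p5, p2, p12) → 62.6617
  f5: (p18, p2, p14) → 30.3443
  f6: (p18, p17, p2) → 72.4003
  f7: (p8, p10, p12) → 42.3350
  f8: (p8, p17, p10) → 32.8404
  f9: (p8, p2, p12) → 52.8939
  f10: (p8, p17, p2) → 68.7500
  f11: (p1, p5, p2) → 15.9795
  f12: (p1, p5, p0) → 18.0039
  f13: (p1, p2, p14) → 45.1569
  f14: (p1, p0, p14) → 51.5679
  f15: (p4, p0, p16) → 103.1701
  f16: (p4, p10, p16) → 68.6399
  f17: (p4, p0, p14) → 62.1368
  f18: (p4, p18, p14) → 15.7905
  f19: (p4, p17, p10) → 24.8740
  f20: (p4, p18, p17) → 32.6632
Σ area = 956.221

Euler characteristic 12−30+20 = 2 ✓


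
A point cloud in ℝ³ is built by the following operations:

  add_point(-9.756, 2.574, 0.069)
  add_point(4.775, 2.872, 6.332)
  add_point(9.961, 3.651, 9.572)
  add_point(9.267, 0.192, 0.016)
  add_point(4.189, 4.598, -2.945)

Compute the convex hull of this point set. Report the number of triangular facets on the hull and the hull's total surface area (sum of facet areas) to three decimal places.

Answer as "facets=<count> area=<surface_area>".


Extreme-point indices: [0, 1, 2, 3, 4] — 5 of 5 on the boundary.

Facet areas (half cross-product norm):
  f1: (p4, p2, p0) → 97.4272
  f2: (p4, p3, p0) → 45.8255
  f3: (p4, p3, p2) → 36.4859
  f4: (p1, p2, p0) → 9.0003
  f5: (p1, p3, p0) → 63.6856
  f6: (p1, p3, p2) → 25.2734
Σ area = 277.698

Euler characteristic 5−9+6 = 2 ✓

facets=6 area=277.698


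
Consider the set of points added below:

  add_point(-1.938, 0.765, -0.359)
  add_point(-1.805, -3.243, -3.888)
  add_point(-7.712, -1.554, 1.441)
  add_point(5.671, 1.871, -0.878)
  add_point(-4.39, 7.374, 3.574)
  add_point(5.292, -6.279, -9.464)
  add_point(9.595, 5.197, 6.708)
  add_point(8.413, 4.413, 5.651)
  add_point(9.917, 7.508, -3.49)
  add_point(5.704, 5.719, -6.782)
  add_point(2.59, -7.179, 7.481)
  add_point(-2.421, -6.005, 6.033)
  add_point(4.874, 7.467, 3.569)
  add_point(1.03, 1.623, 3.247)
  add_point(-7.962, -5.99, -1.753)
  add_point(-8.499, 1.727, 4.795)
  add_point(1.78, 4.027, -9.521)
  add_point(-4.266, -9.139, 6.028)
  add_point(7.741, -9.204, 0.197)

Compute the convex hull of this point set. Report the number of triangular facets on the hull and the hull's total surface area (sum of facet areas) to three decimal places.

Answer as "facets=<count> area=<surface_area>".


facets=20 area=1057.084

12 of the 19 inputs are extreme points: [4, 5, 6, 8, 9, 10, 12, 14, 15, 16, 17, 18].

Area of each hull facet:
  f1: (p6, p18, p8) → 81.6327
  f2: (p14, p16, p15) → 80.3175
  f3: (p4, p6, p15) → 47.0454
  f4: (p4, p9, p8) → 40.9418
  f5: (p4, p16, p15) → 51.4588
  f6: (p4, p9, p16) → 36.6987
  f7: (p10, p6, p15) → 101.6053
  f8: (p10, p6, p18) → 64.6100
  f9: (p5, p14, p16) → 79.8045
  f10: (p5, p9, p16) → 27.5769
  f11: (p5, p18, p8) → 80.3760
  f12: (p5, p9, p8) → 30.7571
  f13: (p12, p6, p8) → 26.4785
  f14: (p12, p4, p8) → 32.6864
  f15: (p12, p4, p6) → 18.0829
  f16: (p17, p10, p18) → 31.6265
  f17: (p17, p5, p18) → 68.0217
  f18: (p17, p5, p14) → 70.1500
  f19: (p17, p14, p15) → 44.8114
  f20: (p17, p10, p15) → 42.4016
Σ area = 1057.084

Euler characteristic 12−30+20 = 2 ✓


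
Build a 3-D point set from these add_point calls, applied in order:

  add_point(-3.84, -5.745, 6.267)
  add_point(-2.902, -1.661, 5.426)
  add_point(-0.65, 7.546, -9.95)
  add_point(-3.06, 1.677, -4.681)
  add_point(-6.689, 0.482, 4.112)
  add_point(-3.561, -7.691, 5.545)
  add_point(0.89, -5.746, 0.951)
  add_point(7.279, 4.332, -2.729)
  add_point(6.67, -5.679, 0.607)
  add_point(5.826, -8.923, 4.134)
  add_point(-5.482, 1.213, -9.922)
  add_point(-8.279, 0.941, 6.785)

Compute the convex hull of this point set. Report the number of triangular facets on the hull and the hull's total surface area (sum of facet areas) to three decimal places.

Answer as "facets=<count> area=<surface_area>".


Extreme-point indices: [0, 1, 2, 5, 7, 8, 9, 10, 11] — 9 of 12 on the boundary.

Area of each hull facet:
  f1: (p2, p7, p11) → 101.5024
  f2: (p10, p2, p11) → 67.0196
  f3: (p1, p7, p11) → 36.0920
  f4: (p1, p9, p11) → 9.1297
  f5: (p1, p9, p7) → 77.1165
  f6: (p5, p10, p11) → 82.4928
  f7: (p5, p10, p9) → 85.8339
  f8: (p8, p2, p7) → 53.2858
  f9: (p8, p10, p2) → 69.2840
  f10: (p8, p9, p7) → 12.6684
  f11: (p8, p10, p9) → 34.7173
  f12: (p0, p9, p11) → 26.1309
  f13: (p0, p5, p11) → 4.1781
  f14: (p0, p5, p9) → 9.5583
Σ area = 669.010

Euler characteristic 9−21+14 = 2 ✓

facets=14 area=669.010


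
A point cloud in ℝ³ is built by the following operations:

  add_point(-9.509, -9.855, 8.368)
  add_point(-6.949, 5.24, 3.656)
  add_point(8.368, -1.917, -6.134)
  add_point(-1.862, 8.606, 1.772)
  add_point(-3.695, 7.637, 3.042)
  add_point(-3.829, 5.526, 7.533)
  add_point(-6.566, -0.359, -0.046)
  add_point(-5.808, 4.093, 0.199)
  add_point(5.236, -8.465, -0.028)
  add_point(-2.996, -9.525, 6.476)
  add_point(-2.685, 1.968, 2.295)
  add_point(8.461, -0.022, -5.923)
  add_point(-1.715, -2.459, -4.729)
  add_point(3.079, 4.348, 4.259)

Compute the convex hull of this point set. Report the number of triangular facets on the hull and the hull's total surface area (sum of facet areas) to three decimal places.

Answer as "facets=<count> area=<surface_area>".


13 of the 14 inputs are extreme points: [0, 1, 2, 3, 4, 5, 6, 7, 8, 9, 11, 12, 13].

Area of each hull facet:
  f1: (p12, p3, p11) → 67.0006
  f2: (p12, p2, p11) → 9.6950
  f3: (p13, p3, p11) → 41.8296
  f4: (p7, p12, p3) → 26.3495
  f5: (p5, p13, p3) → 22.1018
  f6: (p9, p5, p0) → 51.2893
  f7: (p9, p5, p13) → 56.8664
  f8: (p8, p2, p11) → 7.0293
  f9: (p8, p13, p11) → 63.3020
  f10: (p8, p9, p13) → 70.3346
  f11: (p8, p12, p2) → 43.1292
  f12: (p8, p12, p0) → 83.4792
  f13: (p8, p9, p0) → 13.5556
  f14: (p6, p12, p0) → 42.7835
  f15: (p6, p7, p12) → 15.6016
  f16: (p1, p7, p3) → 11.4264
  f17: (p1, p5, p0) → 39.8141
  f18: (p1, p6, p0) → 42.5173
  f19: (p1, p6, p7) → 8.2477
  f20: (p4, p5, p3) → 4.5213
  f21: (p4, p1, p3) → 2.0360
  f22: (p4, p1, p5) → 9.2695
Σ area = 732.180

Euler: V−E+F = 13−33+22 = 2.

facets=22 area=732.180


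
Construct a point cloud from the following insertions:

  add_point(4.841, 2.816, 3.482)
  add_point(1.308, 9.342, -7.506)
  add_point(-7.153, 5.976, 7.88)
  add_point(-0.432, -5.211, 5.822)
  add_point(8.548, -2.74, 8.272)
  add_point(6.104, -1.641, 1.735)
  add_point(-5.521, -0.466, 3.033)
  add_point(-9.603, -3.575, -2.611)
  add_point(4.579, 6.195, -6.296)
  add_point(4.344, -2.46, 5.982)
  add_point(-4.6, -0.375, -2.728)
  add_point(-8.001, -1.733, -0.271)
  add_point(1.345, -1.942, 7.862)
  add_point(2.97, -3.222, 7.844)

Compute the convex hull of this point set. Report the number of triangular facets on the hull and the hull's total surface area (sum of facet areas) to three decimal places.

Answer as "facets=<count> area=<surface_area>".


10 of the 14 inputs are extreme points: [0, 1, 2, 3, 4, 5, 7, 8, 12, 13].

Per-facet area ½‖(b−a)×(c−a)‖:
  f1: (p2, p1, p7) → 116.7026
  f2: (p2, p3, p7) → 76.8853
  f3: (p5, p3, p7) → 52.4635
  f4: (p5, p3, p4) → 29.0991
  f5: (p0, p2, p4) → 50.0559
  f6: (p0, p2, p1) → 86.9363
  f7: (p13, p3, p4) → 6.8172
  f8: (p8, p5, p4) → 23.4321
  f9: (p8, p0, p4) → 26.4658
  f10: (p8, p0, p1) → 21.3271
  f11: (p8, p1, p7) → 40.9856
  f12: (p8, p5, p7) → 90.3136
  f13: (p12, p2, p3) → 24.0422
  f14: (p12, p13, p3) → 4.3380
  f15: (p12, p2, p4) → 25.2436
  f16: (p12, p13, p4) → 3.9906
Σ area = 679.098

Check V−E+F: 10 − 24 + 16 = 2.

facets=16 area=679.098


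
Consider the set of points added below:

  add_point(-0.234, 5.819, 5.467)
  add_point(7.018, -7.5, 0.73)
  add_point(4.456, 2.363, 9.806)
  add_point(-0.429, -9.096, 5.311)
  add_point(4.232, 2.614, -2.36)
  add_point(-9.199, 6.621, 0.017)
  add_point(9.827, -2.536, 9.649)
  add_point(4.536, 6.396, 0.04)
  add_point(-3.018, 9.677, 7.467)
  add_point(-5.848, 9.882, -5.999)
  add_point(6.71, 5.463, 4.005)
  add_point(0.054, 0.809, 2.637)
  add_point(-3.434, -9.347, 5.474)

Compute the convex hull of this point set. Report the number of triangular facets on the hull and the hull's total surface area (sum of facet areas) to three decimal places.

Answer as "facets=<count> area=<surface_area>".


Hull vertices (11/13): indices [1, 2, 3, 4, 5, 6, 7, 8, 9, 10, 12].

Triangle areas on the boundary:
  f1: (p9, p12, p5) → 59.4981
  f2: (p1, p9, p12) → 126.8539
  f3: (p8, p12, p5) → 89.4597
  f4: (p8, p9, p5) → 38.0212
  f5: (p3, p12, p6) → 11.3434
  f6: (p3, p1, p6) → 46.6607
  f7: (p3, p1, p12) → 6.4597
  f8: (p4, p1, p9) → 42.7848
  f9: (p2, p12, p6) → 53.1229
  f10: (p2, p8, p12) → 78.7000
  f11: (p10, p2, p6) → 25.2550
  f12: (p10, p2, p8) → 35.9679
  f13: (p10, p1, p6) → 53.5133
  f14: (p10, p4, p1) → 40.4527
  f15: (p7, p4, p9) → 27.9885
  f16: (p7, p10, p4) → 9.8169
  f17: (p7, p8, p9) → 65.6011
  f18: (p7, p10, p8) → 25.1126
Σ area = 836.612

Euler: V−E+F = 11−27+18 = 2.

facets=18 area=836.612


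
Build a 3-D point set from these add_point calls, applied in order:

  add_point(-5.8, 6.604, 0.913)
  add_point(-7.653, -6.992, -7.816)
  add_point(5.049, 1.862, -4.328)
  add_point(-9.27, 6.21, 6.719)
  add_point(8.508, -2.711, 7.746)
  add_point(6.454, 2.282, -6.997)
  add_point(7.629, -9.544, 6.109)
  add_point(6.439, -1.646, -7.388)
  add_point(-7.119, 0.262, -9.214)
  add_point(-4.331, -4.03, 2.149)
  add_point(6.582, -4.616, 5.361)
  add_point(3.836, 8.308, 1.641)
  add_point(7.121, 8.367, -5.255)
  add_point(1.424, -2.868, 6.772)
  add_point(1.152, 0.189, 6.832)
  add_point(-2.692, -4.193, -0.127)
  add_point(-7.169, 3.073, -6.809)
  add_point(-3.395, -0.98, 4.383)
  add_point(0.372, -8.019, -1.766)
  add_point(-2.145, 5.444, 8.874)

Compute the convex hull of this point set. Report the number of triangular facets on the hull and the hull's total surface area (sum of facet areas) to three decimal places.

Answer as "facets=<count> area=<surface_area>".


15 of the 20 inputs are extreme points: [0, 1, 3, 4, 5, 6, 7, 8, 9, 11, 12, 13, 16, 18, 19].

Triangle areas on the boundary:
  f1: (p7, p12, p4) → 77.7041
  f2: (p1, p8, p3) → 62.7146
  f3: (p1, p7, p8) → 50.9490
  f4: (p16, p8, p3) → 15.6637
  f5: (p16, p8, p12) → 26.8855
  f6: (p5, p8, p12) → 42.4010
  f7: (p5, p7, p12) → 2.5676
  f8: (p5, p7, p8) → 27.0636
  f9: (p11, p12, p4) → 49.4524
  f10: (p11, p19, p4) → 61.4409
  f11: (p11, p19, p3) → 34.5516
  f12: (p6, p19, p4) → 41.1253
  f13: (p6, p7, p4) → 53.3454
  f14: (p0, p16, p3) → 21.7866
  f15: (p0, p16, p12) → 60.8921
  f16: (p0, p11, p3) → 29.6950
  f17: (p0, p11, p12) → 35.0125
  f18: (p9, p1, p3) → 59.8892
  f19: (p9, p6, p3) → 68.7404
  f20: (p9, p6, p1) → 68.1462
  f21: (p13, p19, p3) → 31.9609
  f22: (p13, p6, p3) → 8.9802
  f23: (p13, p6, p19) → 15.4648
  f24: (p18, p1, p7) → 52.5864
  f25: (p18, p6, p7) → 56.2536
  f26: (p18, p6, p1) → 9.9546
Σ area = 1065.227

Euler characteristic 15−39+26 = 2 ✓

facets=26 area=1065.227


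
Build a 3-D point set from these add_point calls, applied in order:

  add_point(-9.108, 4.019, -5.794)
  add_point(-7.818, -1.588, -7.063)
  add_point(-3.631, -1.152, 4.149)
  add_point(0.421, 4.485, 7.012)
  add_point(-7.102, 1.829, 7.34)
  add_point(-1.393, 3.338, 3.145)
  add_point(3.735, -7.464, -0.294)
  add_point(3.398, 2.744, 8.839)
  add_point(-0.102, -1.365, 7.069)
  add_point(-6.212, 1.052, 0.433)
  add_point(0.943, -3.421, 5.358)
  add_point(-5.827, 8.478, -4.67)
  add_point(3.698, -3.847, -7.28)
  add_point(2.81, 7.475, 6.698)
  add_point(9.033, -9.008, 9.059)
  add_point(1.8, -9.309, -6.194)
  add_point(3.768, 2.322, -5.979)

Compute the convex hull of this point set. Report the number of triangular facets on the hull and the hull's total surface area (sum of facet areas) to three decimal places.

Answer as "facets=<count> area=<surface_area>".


facets=16 area=936.797

Extreme-point indices: [0, 1, 4, 7, 11, 12, 13, 14, 15, 16] — 10 of 17 on the boundary.

Area of each hull facet:
  f1: (p4, p11, p0) → 37.5902
  f2: (p15, p12, p14) → 49.6639
  f3: (p15, p4, p14) → 149.1867
  f4: (p16, p11, p0) → 32.3855
  f5: (p16, p12, p14) → 56.3450
  f6: (p13, p4, p11) → 73.2475
  f7: (p13, p16, p14) → 118.0519
  f8: (p13, p16, p11) → 73.2647
  f9: (p1, p4, p0) → 39.6578
  f10: (p1, p15, p4) → 91.5532
  f11: (p1, p15, p12) → 34.1824
  f12: (p1, p16, p0) → 35.9215
  f13: (p1, p16, p12) → 36.3902
  f14: (p7, p4, p14) → 64.9630
  f15: (p7, p13, p14) → 16.6902
  f16: (p7, p13, p4) → 27.7030
Σ area = 936.797

Euler characteristic 10−24+16 = 2 ✓


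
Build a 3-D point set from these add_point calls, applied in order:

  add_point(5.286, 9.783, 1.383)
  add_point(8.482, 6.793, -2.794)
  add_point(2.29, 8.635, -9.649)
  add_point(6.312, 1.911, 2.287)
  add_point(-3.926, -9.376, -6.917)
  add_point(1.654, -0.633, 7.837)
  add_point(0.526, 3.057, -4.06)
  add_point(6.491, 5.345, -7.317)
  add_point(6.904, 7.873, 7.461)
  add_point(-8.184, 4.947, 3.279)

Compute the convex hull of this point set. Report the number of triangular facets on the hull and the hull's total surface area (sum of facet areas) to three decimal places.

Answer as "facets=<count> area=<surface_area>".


facets=14 area=779.784

Points on the hull: [0, 1, 2, 3, 4, 5, 7, 8, 9] (9 of 10).

Facet areas (half cross-product norm):
  f1: (p5, p4, p9) → 103.6624
  f2: (p2, p4, p9) → 141.2164
  f3: (p8, p5, p9) → 60.9754
  f4: (p3, p5, p4) → 67.1723
  f5: (p3, p8, p1) → 29.1104
  f6: (p3, p8, p5) → 29.9127
  f7: (p7, p2, p1) → 13.2202
  f8: (p7, p2, p4) → 52.4465
  f9: (p7, p3, p1) → 18.0773
  f10: (p7, p3, p4) → 87.5994
  f11: (p0, p2, p1) → 28.4445
  f12: (p0, p8, p1) → 18.5140
  f13: (p0, p2, p9) → 81.9863
  f14: (p0, p8, p9) → 47.4460
Σ area = 779.784

Check V−E+F: 9 − 21 + 14 = 2.


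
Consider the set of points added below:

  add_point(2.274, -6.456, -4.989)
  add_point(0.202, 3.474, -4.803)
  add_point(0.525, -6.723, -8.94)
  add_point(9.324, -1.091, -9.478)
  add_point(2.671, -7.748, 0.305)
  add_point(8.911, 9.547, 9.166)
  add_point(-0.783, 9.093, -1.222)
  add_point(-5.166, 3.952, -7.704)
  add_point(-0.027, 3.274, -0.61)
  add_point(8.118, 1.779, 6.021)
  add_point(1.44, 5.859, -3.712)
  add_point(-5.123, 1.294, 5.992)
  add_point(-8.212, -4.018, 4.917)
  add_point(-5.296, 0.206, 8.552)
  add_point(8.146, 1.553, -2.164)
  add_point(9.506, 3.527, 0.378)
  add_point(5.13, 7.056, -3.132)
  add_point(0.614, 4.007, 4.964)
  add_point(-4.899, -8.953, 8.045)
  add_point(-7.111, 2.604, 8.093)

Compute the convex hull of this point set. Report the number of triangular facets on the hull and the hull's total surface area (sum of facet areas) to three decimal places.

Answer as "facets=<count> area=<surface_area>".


Hull vertices (13/20): indices [2, 3, 4, 5, 6, 7, 9, 12, 13, 15, 16, 18, 19].

Area of each hull facet:
  f1: (p5, p3, p15) → 10.2719
  f2: (p2, p18, p12) → 55.7574
  f3: (p19, p18, p12) → 23.0400
  f4: (p9, p5, p15) → 25.4956
  f5: (p9, p5, p18) → 56.6425
  f6: (p9, p3, p15) → 23.0610
  f7: (p4, p2, p18) → 43.6347
  f8: (p4, p2, p3) → 49.7640
  f9: (p4, p9, p18) → 67.2616
  f10: (p4, p9, p3) → 81.0894
  f11: (p13, p5, p18) → 67.0201
  f12: (p13, p19, p18) → 8.3094
  f13: (p13, p19, p5) → 25.8151
  f14: (p7, p2, p3) → 63.4304
  f15: (p7, p2, p12) → 88.8819
  f16: (p7, p19, p12) → 55.9960
  f17: (p16, p5, p3) → 60.2773
  f18: (p16, p7, p3) → 64.8846
  f19: (p6, p19, p5) → 90.9429
  f20: (p6, p7, p19) → 60.8409
  f21: (p6, p16, p5) → 42.7356
  f22: (p6, p16, p7) → 30.5733
Σ area = 1095.726

Euler characteristic 13−33+22 = 2 ✓

facets=22 area=1095.726


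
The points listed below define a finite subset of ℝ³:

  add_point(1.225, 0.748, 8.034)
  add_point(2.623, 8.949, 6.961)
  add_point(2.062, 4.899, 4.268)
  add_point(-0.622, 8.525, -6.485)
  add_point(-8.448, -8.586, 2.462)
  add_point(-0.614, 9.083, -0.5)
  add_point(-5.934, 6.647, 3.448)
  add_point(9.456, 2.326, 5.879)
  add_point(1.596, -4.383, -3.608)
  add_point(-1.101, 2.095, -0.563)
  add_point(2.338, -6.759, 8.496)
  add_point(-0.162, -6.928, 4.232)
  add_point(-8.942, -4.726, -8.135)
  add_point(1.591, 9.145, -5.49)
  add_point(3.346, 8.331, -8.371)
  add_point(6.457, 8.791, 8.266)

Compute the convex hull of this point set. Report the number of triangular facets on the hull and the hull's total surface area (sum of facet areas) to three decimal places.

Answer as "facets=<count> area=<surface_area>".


facets=24 area=987.111

Hull vertices (14/16): indices [0, 1, 3, 4, 5, 6, 7, 8, 10, 11, 12, 13, 14, 15].

Triangle areas on the boundary:
  f1: (p6, p4, p12) → 84.0860
  f2: (p8, p4, p12) → 59.3506
  f3: (p3, p6, p12) → 85.8839
  f4: (p14, p8, p7) → 92.1634
  f5: (p14, p3, p13) → 4.3378
  f6: (p14, p8, p12) → 78.5350
  f7: (p14, p3, p12) → 31.7814
  f8: (p10, p8, p7) → 69.0727
  f9: (p5, p1, p13) → 16.3043
  f10: (p5, p1, p6) → 28.0118
  f11: (p5, p3, p13) → 6.8316
  f12: (p5, p3, p6) → 18.0704
  f13: (p15, p1, p13) → 23.2128
  f14: (p15, p14, p13) → 20.1038
  f15: (p15, p14, p7) → 61.4030
  f16: (p15, p10, p7) → 41.6578
  f17: (p11, p8, p4) → 36.2997
  f18: (p11, p10, p4) → 15.8791
  f19: (p11, p10, p8) → 15.1597
  f20: (p0, p1, p6) → 37.6178
  f21: (p0, p6, p4) → 72.6184
  f22: (p0, p10, p4) → 47.4913
  f23: (p0, p15, p1) → 16.9468
  f24: (p0, p15, p10) → 24.2921
Σ area = 987.111

Euler characteristic 14−36+24 = 2 ✓


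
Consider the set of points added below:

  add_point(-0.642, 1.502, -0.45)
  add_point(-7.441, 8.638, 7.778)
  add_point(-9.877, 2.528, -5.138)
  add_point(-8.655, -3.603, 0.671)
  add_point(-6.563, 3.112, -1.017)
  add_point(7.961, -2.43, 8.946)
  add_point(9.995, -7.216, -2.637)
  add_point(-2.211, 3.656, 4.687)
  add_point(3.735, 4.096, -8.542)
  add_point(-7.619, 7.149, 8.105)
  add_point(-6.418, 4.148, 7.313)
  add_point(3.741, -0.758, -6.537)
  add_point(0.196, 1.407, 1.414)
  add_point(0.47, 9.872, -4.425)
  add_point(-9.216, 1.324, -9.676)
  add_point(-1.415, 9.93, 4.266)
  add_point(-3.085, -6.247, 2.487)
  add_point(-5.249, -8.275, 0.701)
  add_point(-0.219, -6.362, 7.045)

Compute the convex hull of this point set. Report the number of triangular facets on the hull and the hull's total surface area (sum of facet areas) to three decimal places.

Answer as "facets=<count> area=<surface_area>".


facets=22 area=1092.698

13 of the 19 inputs are extreme points: [1, 2, 3, 5, 6, 8, 9, 11, 13, 14, 15, 17, 18].

Per-facet area ½‖(b−a)×(c−a)‖:
  f1: (p8, p5, p6) → 90.2285
  f2: (p13, p5, p15) → 71.1882
  f3: (p13, p8, p5) → 74.0139
  f4: (p11, p8, p6) → 16.6705
  f5: (p3, p9, p2) → 54.9115
  f6: (p1, p5, p15) → 56.1950
  f7: (p1, p9, p5) → 12.7596
  f8: (p1, p13, p15) → 23.6204
  f9: (p1, p9, p2) → 10.8021
  f10: (p1, p13, p2) → 83.1321
  f11: (p18, p9, p5) → 71.5416
  f12: (p18, p17, p6) → 58.3559
  f13: (p18, p5, p6) → 57.6112
  f14: (p18, p3, p17) → 23.6814
  f15: (p18, p3, p9) → 70.4112
  f16: (p14, p13, p2) → 30.0131
  f17: (p14, p13, p8) → 50.7614
  f18: (p14, p11, p8) → 34.4612
  f19: (p14, p3, p2) → 18.0758
  f20: (p14, p3, p17) → 30.6754
  f21: (p14, p17, p6) → 114.5532
  f22: (p14, p11, p6) → 39.0344
Σ area = 1092.698

Euler characteristic 13−33+22 = 2 ✓


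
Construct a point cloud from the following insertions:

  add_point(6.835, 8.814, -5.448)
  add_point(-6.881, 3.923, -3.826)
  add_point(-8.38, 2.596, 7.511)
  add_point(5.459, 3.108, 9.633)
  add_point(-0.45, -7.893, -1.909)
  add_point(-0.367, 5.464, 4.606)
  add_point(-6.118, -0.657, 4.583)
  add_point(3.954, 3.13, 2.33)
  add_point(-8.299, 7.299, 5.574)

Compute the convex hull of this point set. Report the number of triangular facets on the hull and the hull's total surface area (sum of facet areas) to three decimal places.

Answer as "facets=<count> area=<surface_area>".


facets=10 area=660.327

7 of the 9 inputs are extreme points: [0, 1, 2, 3, 4, 6, 8].

Area of each hull facet:
  f1: (p3, p4, p0) → 127.5580
  f2: (p1, p4, p0) → 98.6096
  f3: (p8, p1, p2) → 25.6293
  f4: (p8, p1, p0) → 73.3435
  f5: (p8, p3, p2) → 35.6329
  f6: (p8, p3, p0) → 116.3009
  f7: (p6, p1, p2) → 23.3217
  f8: (p6, p1, p4) → 53.3644
  f9: (p6, p3, p2) → 32.4631
  f10: (p6, p3, p4) → 74.1035
Σ area = 660.327

Euler: V−E+F = 7−15+10 = 2.


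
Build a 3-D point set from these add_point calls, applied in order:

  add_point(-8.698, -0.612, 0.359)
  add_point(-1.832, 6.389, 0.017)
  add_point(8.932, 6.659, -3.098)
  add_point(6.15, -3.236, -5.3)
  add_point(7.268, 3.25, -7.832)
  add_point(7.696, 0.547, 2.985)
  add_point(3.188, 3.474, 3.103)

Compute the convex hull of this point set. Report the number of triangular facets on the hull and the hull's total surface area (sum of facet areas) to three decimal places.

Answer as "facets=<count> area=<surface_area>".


Hull vertices (7/7): indices [0, 1, 2, 3, 4, 5, 6].

Facet areas (half cross-product norm):
  f1: (p4, p3, p0) → 56.3580
  f2: (p4, p3, p2) → 20.5332
  f3: (p5, p3, p0) → 72.4383
  f4: (p5, p6, p0) → 27.7398
  f5: (p5, p3, p2) → 38.1871
  f6: (p5, p6, p2) → 22.6871
  f7: (p1, p4, p0) → 56.9797
  f8: (p1, p4, p2) → 33.9373
  f9: (p1, p6, p0) → 31.5908
  f10: (p1, p6, p2) → 29.6911
Σ area = 390.142

Check V−E+F: 7 − 15 + 10 = 2.

facets=10 area=390.142


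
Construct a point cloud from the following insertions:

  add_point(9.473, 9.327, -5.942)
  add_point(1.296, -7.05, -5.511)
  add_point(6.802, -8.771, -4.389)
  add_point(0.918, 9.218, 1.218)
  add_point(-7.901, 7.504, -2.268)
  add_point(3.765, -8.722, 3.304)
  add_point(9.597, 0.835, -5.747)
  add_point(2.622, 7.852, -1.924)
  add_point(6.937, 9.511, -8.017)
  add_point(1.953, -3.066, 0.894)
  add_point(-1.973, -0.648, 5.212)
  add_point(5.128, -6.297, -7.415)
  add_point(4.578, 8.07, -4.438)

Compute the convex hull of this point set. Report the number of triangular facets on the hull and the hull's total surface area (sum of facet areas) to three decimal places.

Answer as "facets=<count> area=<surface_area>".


Points on the hull: [0, 1, 2, 3, 4, 5, 6, 8, 10, 11] (10 of 13).

Triangle areas on the boundary:
  f1: (p3, p10, p4) → 51.1994
  f2: (p11, p2, p6) → 18.0613
  f3: (p1, p10, p4) → 80.9031
  f4: (p1, p11, p4) → 34.8779
  f5: (p1, p11, p2) → 9.2170
  f6: (p8, p11, p6) → 32.8142
  f7: (p8, p0, p6) → 13.8933
  f8: (p8, p11, p4) → 123.8660
  f9: (p8, p3, p4) → 52.0450
  f10: (p8, p0, p3) → 17.9868
  f11: (p5, p1, p2) → 23.9571
  f12: (p5, p1, p10) → 46.6204
  f13: (p5, p2, p6) → 40.7185
  f14: (p5, p0, p6) → 45.2804
  f15: (p5, p3, p10) → 48.2277
  f16: (p5, p0, p3) → 101.9229
Σ area = 741.591

Euler characteristic 10−24+16 = 2 ✓

facets=16 area=741.591


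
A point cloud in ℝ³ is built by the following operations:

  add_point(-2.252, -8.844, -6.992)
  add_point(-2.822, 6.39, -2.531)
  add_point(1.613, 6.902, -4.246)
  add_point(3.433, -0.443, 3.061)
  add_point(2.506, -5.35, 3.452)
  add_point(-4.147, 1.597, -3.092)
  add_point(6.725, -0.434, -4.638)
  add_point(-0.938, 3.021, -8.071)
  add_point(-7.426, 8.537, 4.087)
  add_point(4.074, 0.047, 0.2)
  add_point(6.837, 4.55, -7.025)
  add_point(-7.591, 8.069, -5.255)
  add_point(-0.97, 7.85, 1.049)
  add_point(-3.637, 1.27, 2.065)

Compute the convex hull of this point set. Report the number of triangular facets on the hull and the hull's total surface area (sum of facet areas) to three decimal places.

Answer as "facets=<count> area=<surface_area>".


facets=18 area=634.638

Hull vertices (11/14): indices [0, 2, 3, 4, 6, 7, 8, 10, 11, 12, 13].

Facet areas (half cross-product norm):
  f1: (p8, p0, p11) → 82.5417
  f2: (p7, p10, p11) → 28.6176
  f3: (p7, p0, p11) → 47.0225
  f4: (p7, p0, p10) → 45.9253
  f5: (p12, p8, p11) → 30.5493
  f6: (p6, p0, p10) → 29.1574
  f7: (p6, p4, p0) → 57.5062
  f8: (p13, p8, p0) → 31.0238
  f9: (p13, p4, p0) → 53.8324
  f10: (p13, p4, p8) → 17.6464
  f11: (p2, p10, p11) → 17.5003
  f12: (p2, p12, p11) → 26.0743
  f13: (p2, p12, p10) → 11.3714
  f14: (p3, p4, p8) → 31.1433
  f15: (p3, p12, p8) → 31.4372
  f16: (p3, p6, p4) → 20.7478
  f17: (p3, p12, p10) → 51.3938
  f18: (p3, p6, p10) → 21.1474
Σ area = 634.638

Euler: V−E+F = 11−27+18 = 2.


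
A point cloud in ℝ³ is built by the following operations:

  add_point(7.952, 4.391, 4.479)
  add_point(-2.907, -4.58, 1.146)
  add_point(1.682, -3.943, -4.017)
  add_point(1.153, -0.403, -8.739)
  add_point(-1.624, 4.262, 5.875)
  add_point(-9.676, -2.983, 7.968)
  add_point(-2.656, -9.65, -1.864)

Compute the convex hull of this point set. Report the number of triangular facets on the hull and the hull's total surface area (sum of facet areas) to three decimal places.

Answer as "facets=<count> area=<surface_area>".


6 of the 7 inputs are extreme points: [0, 2, 3, 4, 5, 6].

Area of each hull facet:
  f1: (p6, p0, p5) → 122.4531
  f2: (p3, p6, p5) → 82.1183
  f3: (p4, p0, p5) → 34.8018
  f4: (p4, p3, p5) → 85.4589
  f5: (p4, p3, p0) → 71.7852
  f6: (p2, p6, p0) → 41.6794
  f7: (p2, p3, p0) → 39.2391
  f8: (p2, p3, p6) → 17.1664
Σ area = 494.702

Euler characteristic 6−12+8 = 2 ✓

facets=8 area=494.702


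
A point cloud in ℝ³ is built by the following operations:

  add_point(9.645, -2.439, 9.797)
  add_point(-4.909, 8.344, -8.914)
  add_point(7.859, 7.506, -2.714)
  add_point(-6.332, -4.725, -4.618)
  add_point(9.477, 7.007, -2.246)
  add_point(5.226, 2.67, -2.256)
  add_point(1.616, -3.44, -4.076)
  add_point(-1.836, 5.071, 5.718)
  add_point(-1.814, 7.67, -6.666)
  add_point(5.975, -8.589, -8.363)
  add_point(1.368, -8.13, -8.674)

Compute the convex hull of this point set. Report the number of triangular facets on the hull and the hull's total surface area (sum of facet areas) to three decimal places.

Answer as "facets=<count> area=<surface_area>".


facets=12 area=889.571

Hull vertices (8/11): indices [0, 1, 2, 3, 4, 7, 9, 10].

Per-facet area ½‖(b−a)×(c−a)‖:
  f1: (p4, p9, p0) → 125.7863
  f2: (p4, p9, p1) → 131.5525
  f3: (p7, p0, p3) → 106.3898
  f4: (p7, p1, p3) → 92.9430
  f5: (p7, p4, p0) → 90.9842
  f6: (p10, p0, p3) → 97.0496
  f7: (p10, p9, p0) → 44.2038
  f8: (p10, p1, p3) → 64.1202
  f9: (p10, p9, p1) → 36.5957
  f10: (p2, p4, p1) → 3.4966
  f11: (p2, p7, p1) → 86.2390
  f12: (p2, p7, p4) → 10.2100
Σ area = 889.571

Euler: V−E+F = 8−18+12 = 2.


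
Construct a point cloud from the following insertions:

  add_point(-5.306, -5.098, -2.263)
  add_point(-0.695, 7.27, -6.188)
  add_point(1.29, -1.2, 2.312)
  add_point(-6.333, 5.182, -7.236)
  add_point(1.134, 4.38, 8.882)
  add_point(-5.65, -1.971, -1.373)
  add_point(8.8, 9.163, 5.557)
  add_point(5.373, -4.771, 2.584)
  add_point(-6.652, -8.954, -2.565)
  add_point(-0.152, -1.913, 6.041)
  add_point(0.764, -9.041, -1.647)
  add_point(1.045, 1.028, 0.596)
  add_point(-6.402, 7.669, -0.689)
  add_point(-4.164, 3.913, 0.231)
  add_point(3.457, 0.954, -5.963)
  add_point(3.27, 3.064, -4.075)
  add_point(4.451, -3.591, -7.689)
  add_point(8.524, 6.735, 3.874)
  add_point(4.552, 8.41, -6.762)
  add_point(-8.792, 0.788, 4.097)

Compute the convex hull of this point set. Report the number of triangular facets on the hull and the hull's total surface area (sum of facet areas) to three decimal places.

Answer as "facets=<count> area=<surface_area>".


facets=22 area=933.141

13 of the 20 inputs are extreme points: [1, 3, 4, 6, 7, 8, 9, 10, 12, 16, 17, 18, 19].

Facet areas (half cross-product norm):
  f1: (p12, p3, p19) → 29.6624
  f2: (p12, p4, p19) → 48.8668
  f3: (p12, p4, p6) → 60.5283
  f4: (p18, p3, p16) → 65.3595
  f5: (p18, p17, p6) → 15.3022
  f6: (p18, p17, p16) → 68.8960
  f7: (p18, p12, p6) → 80.7020
  f8: (p8, p16, p10) → 31.6311
  f9: (p8, p3, p16) → 84.9525
  f10: (p8, p3, p19) → 71.9113
  f11: (p7, p16, p10) → 33.0254
  f12: (p7, p17, p16) → 62.2719
  f13: (p7, p4, p6) → 57.0351
  f14: (p7, p17, p6) → 8.7749
  f15: (p1, p12, p3) → 20.5604
  f16: (p1, p18, p3) → 5.0630
  f17: (p1, p18, p12) → 13.8779
  f18: (p9, p8, p10) → 39.3228
  f19: (p9, p7, p10) → 26.9443
  f20: (p9, p7, p4) → 22.7464
  f21: (p9, p4, p19) → 32.5130
  f22: (p9, p8, p19) → 53.1941
Σ area = 933.141

Euler characteristic 13−33+22 = 2 ✓


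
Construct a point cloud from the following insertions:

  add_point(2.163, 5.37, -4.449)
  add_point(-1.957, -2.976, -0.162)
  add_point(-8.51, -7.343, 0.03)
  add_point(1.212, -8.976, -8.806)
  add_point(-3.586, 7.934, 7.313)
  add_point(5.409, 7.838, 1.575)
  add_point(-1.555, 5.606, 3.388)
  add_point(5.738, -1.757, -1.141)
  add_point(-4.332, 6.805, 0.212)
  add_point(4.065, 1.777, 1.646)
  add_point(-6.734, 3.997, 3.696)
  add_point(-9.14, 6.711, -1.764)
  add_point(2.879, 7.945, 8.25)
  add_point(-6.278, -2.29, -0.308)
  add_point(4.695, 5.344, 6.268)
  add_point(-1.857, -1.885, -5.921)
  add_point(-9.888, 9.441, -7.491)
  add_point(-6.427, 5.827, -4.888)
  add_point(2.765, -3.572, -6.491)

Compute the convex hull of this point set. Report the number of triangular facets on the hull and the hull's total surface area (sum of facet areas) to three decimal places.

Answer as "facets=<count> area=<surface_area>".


facets=20 area=863.374

Extreme-point indices: [0, 2, 3, 4, 5, 7, 10, 11, 12, 14, 16, 18] — 12 of 19 on the boundary.

Triangle areas on the boundary:
  f1: (p2, p3, p16) → 121.4077
  f2: (p2, p3, p7) → 73.7548
  f3: (p0, p3, p16) → 96.7873
  f4: (p4, p12, p16) → 45.1755
  f5: (p4, p2, p12) → 54.1996
  f6: (p18, p3, p7) → 14.0365
  f7: (p18, p0, p7) → 26.4581
  f8: (p18, p0, p3) → 10.1001
  f9: (p5, p0, p7) → 30.6137
  f10: (p5, p12, p16) → 62.8056
  f11: (p5, p0, p16) → 41.2467
  f12: (p11, p2, p16) → 38.0665
  f13: (p11, p4, p16) → 21.7637
  f14: (p14, p5, p7) → 26.1847
  f15: (p14, p5, p12) → 9.8159
  f16: (p14, p2, p7) → 78.7509
  f17: (p14, p2, p12) → 34.5651
  f18: (p10, p4, p2) → 19.7289
  f19: (p10, p11, p2) → 39.3578
  f20: (p10, p11, p4) → 18.5544
Σ area = 863.374

Euler characteristic 12−30+20 = 2 ✓
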